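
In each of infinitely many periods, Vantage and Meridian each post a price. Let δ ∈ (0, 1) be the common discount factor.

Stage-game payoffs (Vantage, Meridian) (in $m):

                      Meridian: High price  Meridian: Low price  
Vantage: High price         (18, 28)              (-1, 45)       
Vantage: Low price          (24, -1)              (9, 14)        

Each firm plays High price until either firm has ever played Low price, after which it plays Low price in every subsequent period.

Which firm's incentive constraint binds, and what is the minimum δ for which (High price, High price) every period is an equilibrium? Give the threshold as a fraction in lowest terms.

For Vantage: deviation gain 24−18 = 6, per-period punishment loss 18−9 = 9. IC gives δ ≥ 6/15 = 2/5.
For Meridian: gain 17, loss 14 per period, so δ ≥ 17/31.
The tighter constraint is Meridian's, so cooperation needs δ ≥ 17/31.

Meridian; δ ≥ 17/31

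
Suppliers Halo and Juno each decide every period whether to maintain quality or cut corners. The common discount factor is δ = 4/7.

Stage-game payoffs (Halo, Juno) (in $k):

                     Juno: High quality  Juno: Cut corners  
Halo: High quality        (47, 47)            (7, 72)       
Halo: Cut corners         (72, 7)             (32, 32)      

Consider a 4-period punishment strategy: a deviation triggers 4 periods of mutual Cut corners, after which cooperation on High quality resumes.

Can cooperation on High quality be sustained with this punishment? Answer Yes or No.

Comparing payoff streams over the 5 periods until play realigns: cooperate → 47(1+δ+…+δ^4); deviate → 72 + 32(δ+…+δ^4).
Cooperation is sustained iff (47−32)(δ+…+δ^4) ≥ 72−47.
δ+…+δ^4 = 4/7·(1−(4/7)^4)/(1−4/7) = 1.1912, and (72−47)/(47−32) = 1.6667.
1.1912 < 1.6667, so cooperation is not sustainable.

No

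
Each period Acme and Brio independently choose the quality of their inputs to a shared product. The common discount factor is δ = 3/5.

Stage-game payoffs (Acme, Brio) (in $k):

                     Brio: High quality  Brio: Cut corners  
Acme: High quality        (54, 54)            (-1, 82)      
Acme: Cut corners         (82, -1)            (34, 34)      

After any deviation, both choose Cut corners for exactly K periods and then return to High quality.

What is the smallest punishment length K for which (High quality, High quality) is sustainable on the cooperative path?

6

Need Σ_{k=1}^{K} δ^k ≥ (82−54)/(54−34) = 1.4000 at δ = 3/5.
At K = 5 the sum is 1.3834 < 1.4000; at K = 6 it is 1.4300 ≥ 1.4000.
So the minimum punishment length is K = 6.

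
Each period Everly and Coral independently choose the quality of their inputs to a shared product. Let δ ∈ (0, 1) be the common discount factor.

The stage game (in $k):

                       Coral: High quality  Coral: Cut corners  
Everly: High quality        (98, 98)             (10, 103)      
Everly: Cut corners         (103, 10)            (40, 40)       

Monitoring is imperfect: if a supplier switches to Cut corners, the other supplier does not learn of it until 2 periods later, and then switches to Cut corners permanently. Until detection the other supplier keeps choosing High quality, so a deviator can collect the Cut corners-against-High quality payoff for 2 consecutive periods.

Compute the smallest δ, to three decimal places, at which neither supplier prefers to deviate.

A deviator earns 103 for 2 periods, then 40 forever; cooperating earns 98 forever. Multiplying the IC by (1−δ):
98 ≥ 103(1−δ^2) + 40δ^2, so 63·δ^2 ≥ 5 and δ^2 ≥ 5/63.
δ ≥ (5/63)^(1/2) ≈ 0.282.

0.282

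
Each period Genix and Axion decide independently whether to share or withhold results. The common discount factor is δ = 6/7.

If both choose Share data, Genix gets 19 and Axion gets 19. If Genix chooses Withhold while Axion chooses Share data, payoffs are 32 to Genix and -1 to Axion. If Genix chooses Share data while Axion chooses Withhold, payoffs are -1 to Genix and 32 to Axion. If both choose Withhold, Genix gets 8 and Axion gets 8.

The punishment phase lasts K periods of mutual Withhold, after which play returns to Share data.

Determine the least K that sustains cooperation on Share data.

Need Σ_{k=1}^{K} δ^k ≥ (32−19)/(19−8) = 1.1818 at δ = 6/7.
At K = 1 the sum is 0.8571 < 1.1818; at K = 2 it is 1.5918 ≥ 1.1818.
So the minimum punishment length is K = 2.

2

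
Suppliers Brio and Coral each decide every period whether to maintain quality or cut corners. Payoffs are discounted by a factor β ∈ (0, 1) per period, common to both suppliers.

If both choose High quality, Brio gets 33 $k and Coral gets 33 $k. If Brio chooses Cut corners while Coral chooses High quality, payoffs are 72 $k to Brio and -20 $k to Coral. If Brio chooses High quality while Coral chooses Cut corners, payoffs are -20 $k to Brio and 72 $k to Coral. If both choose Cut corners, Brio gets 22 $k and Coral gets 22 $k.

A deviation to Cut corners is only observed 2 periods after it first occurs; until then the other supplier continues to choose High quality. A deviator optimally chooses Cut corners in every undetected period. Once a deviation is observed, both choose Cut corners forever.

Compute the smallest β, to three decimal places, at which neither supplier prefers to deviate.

Deviating for the 2 undetected periods gains 72−33 = 39 per period over cooperation, then loses 33−22 = 11 per period forever once punishment starts.
Gain: 39(1 + β + … + β^1); loss: 11·β^2/(1−β).
No profitable deviation ⇔ 39(1−β^2) ≤ 11·β^2, i.e. β^2 ≥ 39/(39+11) = 39/50.
Hence β ≥ (39/50)^(1/2) ≈ 0.883.

0.883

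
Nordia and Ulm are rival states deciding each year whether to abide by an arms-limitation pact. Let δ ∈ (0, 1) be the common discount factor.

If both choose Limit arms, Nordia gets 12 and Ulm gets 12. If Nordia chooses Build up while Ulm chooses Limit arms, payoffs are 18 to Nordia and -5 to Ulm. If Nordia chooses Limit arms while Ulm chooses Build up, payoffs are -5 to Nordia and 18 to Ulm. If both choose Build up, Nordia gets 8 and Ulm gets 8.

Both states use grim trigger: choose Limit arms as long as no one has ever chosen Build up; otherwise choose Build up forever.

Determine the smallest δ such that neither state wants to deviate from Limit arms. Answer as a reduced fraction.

3/5

Cooperation forever yields 12 each period: 12/(1−δ).
Deviating yields 18 once, then 8 forever: 18 + 8δ/(1−δ).
No profitable deviation requires 12/(1−δ) ≥ 18 + 8δ/(1−δ).
Multiplying by (1−δ): 12 ≥ 18(1−δ) + 8δ = 18 − 10δ.
So 10δ ≥ 6, i.e. δ ≥ 6/10 = 3/5.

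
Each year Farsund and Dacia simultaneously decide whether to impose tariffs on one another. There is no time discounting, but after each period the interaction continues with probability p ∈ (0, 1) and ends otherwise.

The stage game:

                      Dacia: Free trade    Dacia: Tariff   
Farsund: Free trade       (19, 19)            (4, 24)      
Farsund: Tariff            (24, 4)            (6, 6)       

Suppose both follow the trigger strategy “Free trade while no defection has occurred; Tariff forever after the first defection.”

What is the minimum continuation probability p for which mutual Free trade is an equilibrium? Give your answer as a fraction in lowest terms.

Expected cooperation value is 19 + p·19 + p²·19 + … = 19/(1−p); deviation gives 24 + p·6/(1−p).
19 ≥ 24(1−p) + 6p ⇒ 18p ≥ 5 ⇒ p ≥ 5/18.

5/18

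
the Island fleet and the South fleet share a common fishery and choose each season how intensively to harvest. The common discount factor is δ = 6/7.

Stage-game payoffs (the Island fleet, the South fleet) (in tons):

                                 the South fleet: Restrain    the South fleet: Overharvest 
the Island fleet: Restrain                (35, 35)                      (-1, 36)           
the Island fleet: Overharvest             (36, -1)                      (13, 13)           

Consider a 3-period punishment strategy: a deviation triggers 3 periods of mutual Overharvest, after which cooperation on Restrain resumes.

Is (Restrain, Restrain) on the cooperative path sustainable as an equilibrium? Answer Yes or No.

Yes

IC: δ+…+δ^3 ≥ (36−35)/(35−13) = 1/22.
At δ = 6/7: partial sum = 2.2216 ≥ 0.0455. Cooperation sustainable.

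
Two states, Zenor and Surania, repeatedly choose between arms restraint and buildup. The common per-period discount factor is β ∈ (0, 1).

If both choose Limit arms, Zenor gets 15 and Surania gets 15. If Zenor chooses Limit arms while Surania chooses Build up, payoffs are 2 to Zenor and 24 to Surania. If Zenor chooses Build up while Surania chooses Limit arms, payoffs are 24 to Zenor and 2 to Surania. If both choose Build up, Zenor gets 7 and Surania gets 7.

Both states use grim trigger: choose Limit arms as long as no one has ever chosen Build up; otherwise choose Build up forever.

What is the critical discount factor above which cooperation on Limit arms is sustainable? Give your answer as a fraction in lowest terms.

One-period gain from deviating is 24 − 15 = 9. The loss is 15 − 7 = 8 in every subsequent period, with present value 8·β/(1−β).
Deviation is unprofitable when 8·β/(1−β) ≥ 9, i.e. β/(1−β) ≥ 9/8.
Equivalently β ≥ 9/(9+8) = 9/17.

9/17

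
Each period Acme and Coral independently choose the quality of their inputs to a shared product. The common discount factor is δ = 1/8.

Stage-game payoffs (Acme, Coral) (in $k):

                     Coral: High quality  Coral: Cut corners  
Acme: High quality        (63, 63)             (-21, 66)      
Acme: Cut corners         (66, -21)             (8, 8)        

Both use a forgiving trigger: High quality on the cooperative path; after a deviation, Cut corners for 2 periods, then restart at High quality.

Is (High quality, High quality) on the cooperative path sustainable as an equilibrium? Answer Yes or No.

Comparing payoff streams over the 3 periods until play realigns: cooperate → 63(1+δ+…+δ^2); deviate → 66 + 8(δ+…+δ^2).
Cooperation is sustained iff (63−8)(δ+…+δ^2) ≥ 66−63.
δ+…+δ^2 = 1/8·(1−(1/8)^2)/(1−1/8) = 0.1406, and (66−63)/(63−8) = 0.0545.
0.1406 ≥ 0.0545, so cooperation is sustainable.

Yes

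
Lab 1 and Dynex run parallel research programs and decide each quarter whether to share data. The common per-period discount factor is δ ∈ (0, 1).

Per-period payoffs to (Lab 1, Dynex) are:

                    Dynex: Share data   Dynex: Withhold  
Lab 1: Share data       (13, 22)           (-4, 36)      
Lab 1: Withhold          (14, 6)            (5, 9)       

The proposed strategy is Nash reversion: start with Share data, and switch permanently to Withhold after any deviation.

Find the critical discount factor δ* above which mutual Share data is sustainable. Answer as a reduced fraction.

Lab 1: cooperation gives 13 each period; deviation gives 14 once then 5 forever.
  13/(1−δ) ≥ 14 + 5δ/(1−δ) ⇒ δ ≥ 1/9.
Dynex: cooperation gives 22 each period; deviation gives 36 once then 9 forever.
  δ ≥ 14/27.
Both must hold, so the binding constraint is Dynex's: δ ≥ 14/27.

14/27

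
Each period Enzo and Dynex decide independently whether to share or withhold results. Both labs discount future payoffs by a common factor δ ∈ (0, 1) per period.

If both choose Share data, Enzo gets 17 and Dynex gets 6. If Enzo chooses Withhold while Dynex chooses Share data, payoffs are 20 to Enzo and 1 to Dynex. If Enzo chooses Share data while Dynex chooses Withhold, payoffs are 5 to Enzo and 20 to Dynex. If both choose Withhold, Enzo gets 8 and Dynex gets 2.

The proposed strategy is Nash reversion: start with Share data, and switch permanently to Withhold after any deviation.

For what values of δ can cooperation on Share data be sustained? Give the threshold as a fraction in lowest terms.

Enzo: cooperation gives 17 each period; deviation gives 20 once then 8 forever.
  17/(1−δ) ≥ 20 + 8δ/(1−δ) ⇒ δ ≥ 3/12 = 1/4.
Dynex: cooperation gives 6 each period; deviation gives 20 once then 2 forever.
  δ ≥ 14/18 = 7/9.
Both must hold, so the binding constraint is Dynex's: δ ≥ 7/9.

7/9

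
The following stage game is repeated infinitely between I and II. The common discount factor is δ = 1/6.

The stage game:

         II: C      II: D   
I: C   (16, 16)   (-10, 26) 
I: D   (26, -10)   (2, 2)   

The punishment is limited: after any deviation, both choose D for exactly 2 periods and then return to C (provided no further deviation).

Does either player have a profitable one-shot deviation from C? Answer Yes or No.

Comparing payoff streams over the 3 periods until play realigns: cooperate → 16(1+δ+…+δ^2); deviate → 26 + 2(δ+…+δ^2).
Cooperation is sustained iff (16−2)(δ+…+δ^2) ≥ 26−16.
δ+…+δ^2 = 1/6·(1−(1/6)^2)/(1−1/6) = 0.1944, and (26−16)/(16−2) = 0.7143.
0.1944 < 0.7143, so cooperation is not sustainable.

Yes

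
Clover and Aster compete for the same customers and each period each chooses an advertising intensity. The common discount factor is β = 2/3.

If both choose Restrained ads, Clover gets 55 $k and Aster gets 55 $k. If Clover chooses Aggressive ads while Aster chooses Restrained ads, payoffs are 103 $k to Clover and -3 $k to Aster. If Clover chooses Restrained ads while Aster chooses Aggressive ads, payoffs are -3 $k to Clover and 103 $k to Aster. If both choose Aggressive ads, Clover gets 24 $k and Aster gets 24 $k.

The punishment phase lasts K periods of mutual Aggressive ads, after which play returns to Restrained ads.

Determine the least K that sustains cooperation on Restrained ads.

IC: β(1−β^K)/(1−β) ≥ (103−55)/(55−24) = 48/31.
With β = 2/3: need 1 − β^K ≥ 48/31·(1−2/3)/(2/3), i.e. β^K ≤ 0.2258.
Since (2/3)^3 = 0.2963 and (2/3)^4 = 0.1975, the smallest such K is 4.

4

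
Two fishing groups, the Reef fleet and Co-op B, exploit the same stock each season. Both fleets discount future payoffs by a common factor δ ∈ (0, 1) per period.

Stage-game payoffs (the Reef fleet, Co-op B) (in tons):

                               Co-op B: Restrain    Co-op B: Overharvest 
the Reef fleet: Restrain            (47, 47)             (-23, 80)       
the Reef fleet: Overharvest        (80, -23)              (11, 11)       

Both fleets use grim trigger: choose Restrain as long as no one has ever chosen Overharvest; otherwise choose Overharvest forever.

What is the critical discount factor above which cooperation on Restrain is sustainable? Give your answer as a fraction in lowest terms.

47/(1−δ) ≥ 80 + 11δ/(1−δ)
47 ≥ 80 − 69δ
δ ≥ 33/69 = 11/23.

11/23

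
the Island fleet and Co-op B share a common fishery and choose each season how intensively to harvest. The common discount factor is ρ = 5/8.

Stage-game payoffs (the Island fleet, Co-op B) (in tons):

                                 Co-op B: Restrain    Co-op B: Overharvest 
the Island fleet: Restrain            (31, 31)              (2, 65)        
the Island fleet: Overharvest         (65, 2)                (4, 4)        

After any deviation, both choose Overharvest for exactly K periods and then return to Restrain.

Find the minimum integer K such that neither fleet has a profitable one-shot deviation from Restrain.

IC: ρ(1−ρ^K)/(1−ρ) ≥ (65−31)/(31−4) = 34/27.
With ρ = 5/8: need 1 − ρ^K ≥ 34/27·(1−5/8)/(5/8), i.e. ρ^K ≤ 0.2444.
Since (5/8)^2 = 0.3906 and (5/8)^3 = 0.2441, the smallest such K is 3.

3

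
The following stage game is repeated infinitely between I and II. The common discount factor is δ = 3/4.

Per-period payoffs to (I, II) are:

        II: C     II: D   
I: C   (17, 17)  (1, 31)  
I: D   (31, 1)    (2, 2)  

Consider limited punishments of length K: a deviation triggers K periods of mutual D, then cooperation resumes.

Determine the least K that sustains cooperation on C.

2

Need Σ_{k=1}^{K} δ^k ≥ (31−17)/(17−2) = 0.9333 at δ = 3/4.
At K = 1 the sum is 0.7500 < 0.9333; at K = 2 it is 1.3125 ≥ 0.9333.
So the minimum punishment length is K = 2.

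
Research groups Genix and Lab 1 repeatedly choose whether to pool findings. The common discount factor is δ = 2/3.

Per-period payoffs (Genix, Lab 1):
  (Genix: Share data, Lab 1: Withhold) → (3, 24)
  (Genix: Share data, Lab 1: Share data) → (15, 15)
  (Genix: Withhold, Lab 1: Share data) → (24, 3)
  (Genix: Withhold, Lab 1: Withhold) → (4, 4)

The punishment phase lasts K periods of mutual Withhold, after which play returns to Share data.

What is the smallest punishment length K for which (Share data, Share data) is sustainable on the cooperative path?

IC: δ(1−δ^K)/(1−δ) ≥ (24−15)/(15−4) = 9/11.
With δ = 2/3: need 1 − δ^K ≥ 9/11·(1−2/3)/(2/3), i.e. δ^K ≤ 0.5909.
Since (2/3)^1 = 0.6667 and (2/3)^2 = 0.4444, the smallest such K is 2.

2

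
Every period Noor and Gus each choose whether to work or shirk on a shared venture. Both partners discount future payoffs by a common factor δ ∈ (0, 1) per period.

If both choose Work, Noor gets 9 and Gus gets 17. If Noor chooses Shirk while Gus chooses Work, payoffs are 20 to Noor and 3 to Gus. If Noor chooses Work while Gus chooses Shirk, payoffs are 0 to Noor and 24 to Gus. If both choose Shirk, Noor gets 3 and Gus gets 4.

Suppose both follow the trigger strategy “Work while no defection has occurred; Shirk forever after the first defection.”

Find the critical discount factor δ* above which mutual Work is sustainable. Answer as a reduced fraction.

Noor: cooperation gives 9 each period; deviation gives 20 once then 3 forever.
  9/(1−δ) ≥ 20 + 3δ/(1−δ) ⇒ δ ≥ 11/17.
Gus: cooperation gives 17 each period; deviation gives 24 once then 4 forever.
  δ ≥ 7/20.
Both must hold, so the binding constraint is Noor's: δ ≥ 11/17.

11/17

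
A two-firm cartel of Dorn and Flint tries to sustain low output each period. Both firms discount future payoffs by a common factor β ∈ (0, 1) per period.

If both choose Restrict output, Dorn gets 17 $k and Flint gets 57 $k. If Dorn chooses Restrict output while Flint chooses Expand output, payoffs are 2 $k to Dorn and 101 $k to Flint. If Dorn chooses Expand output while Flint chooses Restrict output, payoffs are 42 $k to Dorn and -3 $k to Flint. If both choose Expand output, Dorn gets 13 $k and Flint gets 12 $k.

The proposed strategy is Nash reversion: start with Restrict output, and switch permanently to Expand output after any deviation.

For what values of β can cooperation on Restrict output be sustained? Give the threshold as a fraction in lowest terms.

25/29

For Dorn: deviation gain 42−17 = 25, per-period punishment loss 17−13 = 4. IC gives β ≥ 25/29.
For Flint: gain 44, loss 45 per period, so β ≥ 44/89.
The tighter constraint is Dorn's, so cooperation needs β ≥ 25/29.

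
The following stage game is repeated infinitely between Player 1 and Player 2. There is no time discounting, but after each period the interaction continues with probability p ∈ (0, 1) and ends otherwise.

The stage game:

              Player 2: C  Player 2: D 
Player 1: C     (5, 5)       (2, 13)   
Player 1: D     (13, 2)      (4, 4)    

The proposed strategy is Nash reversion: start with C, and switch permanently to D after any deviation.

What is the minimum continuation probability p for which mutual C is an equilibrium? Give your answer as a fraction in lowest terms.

8/9

Expected cooperation value is 5 + p·5 + p²·5 + … = 5/(1−p); deviation gives 13 + p·4/(1−p).
5 ≥ 13(1−p) + 4p ⇒ 9p ≥ 8 ⇒ p ≥ 8/9.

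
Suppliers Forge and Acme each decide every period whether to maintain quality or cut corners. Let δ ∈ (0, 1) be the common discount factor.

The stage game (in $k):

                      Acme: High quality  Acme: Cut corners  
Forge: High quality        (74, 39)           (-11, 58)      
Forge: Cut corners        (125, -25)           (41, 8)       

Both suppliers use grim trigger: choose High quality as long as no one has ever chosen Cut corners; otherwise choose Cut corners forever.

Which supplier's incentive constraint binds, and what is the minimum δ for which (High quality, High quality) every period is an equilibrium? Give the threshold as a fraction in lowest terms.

Forge; δ ≥ 17/28

Forge's threshold: (125−74)/(125−41) = 17/28.
Acme's threshold: (58−39)/(58−8) = 19/50.
17/28 > 19/50, so Forge binds and δ* = 17/28.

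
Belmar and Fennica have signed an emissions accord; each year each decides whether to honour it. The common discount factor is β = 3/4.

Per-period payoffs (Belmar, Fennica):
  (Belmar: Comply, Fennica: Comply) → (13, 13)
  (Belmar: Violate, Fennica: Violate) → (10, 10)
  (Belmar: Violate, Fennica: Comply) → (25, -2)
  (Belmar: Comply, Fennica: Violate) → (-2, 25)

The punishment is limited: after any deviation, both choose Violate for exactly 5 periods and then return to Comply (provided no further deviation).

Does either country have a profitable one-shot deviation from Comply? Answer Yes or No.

IC: β+…+β^5 ≥ (25−13)/(13−10) = 4.
At β = 3/4: partial sum = 2.2881 < 4.0000. Cooperation not sustainable.

Yes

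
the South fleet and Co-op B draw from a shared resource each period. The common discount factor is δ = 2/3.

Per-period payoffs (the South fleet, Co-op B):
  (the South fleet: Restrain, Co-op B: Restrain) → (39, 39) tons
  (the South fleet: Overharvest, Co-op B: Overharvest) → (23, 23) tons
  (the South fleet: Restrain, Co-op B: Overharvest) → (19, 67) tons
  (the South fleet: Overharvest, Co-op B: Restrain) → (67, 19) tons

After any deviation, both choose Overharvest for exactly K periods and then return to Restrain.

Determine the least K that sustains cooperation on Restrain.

6

IC: δ(1−δ^K)/(1−δ) ≥ (67−39)/(39−23) = 7/4.
With δ = 2/3: need 1 − δ^K ≥ 7/4·(1−2/3)/(2/3), i.e. δ^K ≤ 0.1250.
Since (2/3)^5 = 0.1317 and (2/3)^6 = 0.0878, the smallest such K is 6.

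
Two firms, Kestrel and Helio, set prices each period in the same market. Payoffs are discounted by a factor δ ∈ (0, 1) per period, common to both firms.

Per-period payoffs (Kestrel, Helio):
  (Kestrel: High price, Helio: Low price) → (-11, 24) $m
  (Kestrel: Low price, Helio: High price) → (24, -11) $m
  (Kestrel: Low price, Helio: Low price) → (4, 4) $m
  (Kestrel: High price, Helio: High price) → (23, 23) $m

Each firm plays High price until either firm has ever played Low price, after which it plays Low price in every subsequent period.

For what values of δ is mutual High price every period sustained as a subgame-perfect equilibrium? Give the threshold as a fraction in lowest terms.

1/20

Cooperation forever yields 23 each period: 23/(1−δ).
Deviating yields 24 once, then 4 forever: 24 + 4δ/(1−δ).
No profitable deviation requires 23/(1−δ) ≥ 24 + 4δ/(1−δ).
Multiplying by (1−δ): 23 ≥ 24(1−δ) + 4δ = 24 − 20δ.
So 20δ ≥ 1, i.e. δ ≥ 1/20.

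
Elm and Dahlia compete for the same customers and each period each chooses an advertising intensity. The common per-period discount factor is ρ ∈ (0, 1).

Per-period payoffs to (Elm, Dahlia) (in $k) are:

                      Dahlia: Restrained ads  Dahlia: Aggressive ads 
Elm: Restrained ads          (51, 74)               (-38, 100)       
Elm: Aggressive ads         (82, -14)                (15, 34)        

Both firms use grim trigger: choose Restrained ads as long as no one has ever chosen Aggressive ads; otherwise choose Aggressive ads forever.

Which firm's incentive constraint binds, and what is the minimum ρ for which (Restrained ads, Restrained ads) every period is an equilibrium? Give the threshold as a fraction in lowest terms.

Elm; ρ ≥ 31/67

Elm: cooperation gives 51 each period; deviation gives 82 once then 15 forever.
  51/(1−ρ) ≥ 82 + 15ρ/(1−ρ) ⇒ ρ ≥ 31/67.
Dahlia: cooperation gives 74 each period; deviation gives 100 once then 34 forever.
  ρ ≥ 26/66 = 13/33.
Both must hold, so the binding constraint is Elm's: ρ ≥ 31/67.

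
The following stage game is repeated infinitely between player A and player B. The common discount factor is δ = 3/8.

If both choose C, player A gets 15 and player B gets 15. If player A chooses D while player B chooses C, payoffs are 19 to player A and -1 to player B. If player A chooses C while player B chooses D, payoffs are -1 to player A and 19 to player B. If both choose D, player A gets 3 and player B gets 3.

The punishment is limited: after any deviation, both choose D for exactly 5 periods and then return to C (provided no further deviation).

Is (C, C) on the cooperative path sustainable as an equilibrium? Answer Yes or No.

Yes

Comparing payoff streams over the 6 periods until play realigns: cooperate → 15(1+δ+…+δ^5); deviate → 19 + 3(δ+…+δ^5).
Cooperation is sustained iff (15−3)(δ+…+δ^5) ≥ 19−15.
δ+…+δ^5 = 3/8·(1−(3/8)^5)/(1−3/8) = 0.5956, and (19−15)/(15−3) = 0.3333.
0.5956 ≥ 0.3333, so cooperation is sustainable.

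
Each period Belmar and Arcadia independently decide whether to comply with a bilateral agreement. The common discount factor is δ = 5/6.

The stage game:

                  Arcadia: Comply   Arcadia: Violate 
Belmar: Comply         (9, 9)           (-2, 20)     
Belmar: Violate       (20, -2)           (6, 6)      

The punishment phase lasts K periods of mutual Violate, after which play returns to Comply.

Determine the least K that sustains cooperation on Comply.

8

No profitable deviation requires (9−6)(δ+…+δ^K) ≥ 20−9, i.e. δ+…+δ^K ≥ 11/3 ≈ 3.6667.
With δ = 5/6, the partial sums are K=1: 0.8333, K=2: 1.5278, …, K=6: 3.3255, K=7: 3.6046, K=8: 3.8372.
K = 8 is the first length at which the sum reaches 3.6667.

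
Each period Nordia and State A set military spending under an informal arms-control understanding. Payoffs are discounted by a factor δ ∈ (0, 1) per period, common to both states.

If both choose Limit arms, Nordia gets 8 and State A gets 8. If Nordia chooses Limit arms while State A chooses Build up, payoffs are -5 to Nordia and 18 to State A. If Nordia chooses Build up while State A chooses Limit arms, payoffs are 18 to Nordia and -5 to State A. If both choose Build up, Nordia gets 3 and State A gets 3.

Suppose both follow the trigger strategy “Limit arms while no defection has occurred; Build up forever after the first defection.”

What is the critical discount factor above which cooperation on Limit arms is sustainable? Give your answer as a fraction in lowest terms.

Cooperation forever yields 8 each period: 8/(1−δ).
Deviating yields 18 once, then 3 forever: 18 + 3δ/(1−δ).
No profitable deviation requires 8/(1−δ) ≥ 18 + 3δ/(1−δ).
Multiplying by (1−δ): 8 ≥ 18(1−δ) + 3δ = 18 − 15δ.
So 15δ ≥ 10, i.e. δ ≥ 10/15 = 2/3.

2/3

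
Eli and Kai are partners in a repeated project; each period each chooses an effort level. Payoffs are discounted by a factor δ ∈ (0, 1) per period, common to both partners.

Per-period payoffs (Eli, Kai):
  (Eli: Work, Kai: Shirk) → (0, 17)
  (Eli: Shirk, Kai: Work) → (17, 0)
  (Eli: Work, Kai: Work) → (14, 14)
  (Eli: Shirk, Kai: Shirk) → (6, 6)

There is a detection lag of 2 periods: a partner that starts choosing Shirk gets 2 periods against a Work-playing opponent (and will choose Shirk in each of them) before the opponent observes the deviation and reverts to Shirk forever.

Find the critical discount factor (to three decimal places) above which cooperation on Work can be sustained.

0.522

The best deviation is to choose Shirk for all 2 undetected periods, earning 17 each, then 6 forever once detected.
Deviation value: 17(1−δ^2)/(1−δ) + 6δ^2/(1−δ); cooperation value: 14/(1−δ).
IC: 14 ≥ 17(1−δ^2) + 6δ^2 = 17 − 11δ^2.
So δ^2 ≥ 3/11, giving δ ≥ (3/11)^(1/2) ≈ 0.522.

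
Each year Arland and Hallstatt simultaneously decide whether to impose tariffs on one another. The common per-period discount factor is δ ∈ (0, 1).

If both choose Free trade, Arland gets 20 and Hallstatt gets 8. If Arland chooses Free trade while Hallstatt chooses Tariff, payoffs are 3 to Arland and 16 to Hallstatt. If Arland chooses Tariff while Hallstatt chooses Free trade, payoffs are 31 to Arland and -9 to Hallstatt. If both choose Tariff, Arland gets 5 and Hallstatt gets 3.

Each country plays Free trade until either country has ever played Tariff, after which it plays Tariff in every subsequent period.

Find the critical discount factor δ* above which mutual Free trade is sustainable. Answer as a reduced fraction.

Arland: cooperation gives 20 each period; deviation gives 31 once then 5 forever.
  20/(1−δ) ≥ 31 + 5δ/(1−δ) ⇒ δ ≥ 11/26.
Hallstatt: cooperation gives 8 each period; deviation gives 16 once then 3 forever.
  δ ≥ 8/13.
Both must hold, so the binding constraint is Hallstatt's: δ ≥ 8/13.

8/13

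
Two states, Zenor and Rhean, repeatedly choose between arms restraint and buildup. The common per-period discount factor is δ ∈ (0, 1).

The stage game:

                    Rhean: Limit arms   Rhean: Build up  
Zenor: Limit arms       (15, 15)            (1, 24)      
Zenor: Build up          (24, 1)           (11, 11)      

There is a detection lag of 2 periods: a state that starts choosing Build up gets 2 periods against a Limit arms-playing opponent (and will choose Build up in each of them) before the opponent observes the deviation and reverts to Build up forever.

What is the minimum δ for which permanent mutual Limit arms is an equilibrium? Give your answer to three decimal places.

0.832

A deviator earns 24 for 2 periods, then 11 forever; cooperating earns 15 forever. Multiplying the IC by (1−δ):
15 ≥ 24(1−δ^2) + 11δ^2, so 13·δ^2 ≥ 9 and δ^2 ≥ 9/13.
δ ≥ (9/13)^(1/2) ≈ 0.832.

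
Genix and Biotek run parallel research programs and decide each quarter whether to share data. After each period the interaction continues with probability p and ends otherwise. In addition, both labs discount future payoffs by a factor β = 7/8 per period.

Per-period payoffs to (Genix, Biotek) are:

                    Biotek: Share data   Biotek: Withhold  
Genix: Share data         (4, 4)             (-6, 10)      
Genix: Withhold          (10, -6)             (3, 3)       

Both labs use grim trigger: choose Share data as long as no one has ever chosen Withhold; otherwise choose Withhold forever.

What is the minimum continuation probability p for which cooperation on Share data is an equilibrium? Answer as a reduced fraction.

48/49

With continuation probability p and discount β, the effective per-period discount factor is βp.
Grim-trigger IC: βp ≥ (10−4)/(10−3) = 6/7.
So p ≥ (6/7)/(7/8) = 48/49.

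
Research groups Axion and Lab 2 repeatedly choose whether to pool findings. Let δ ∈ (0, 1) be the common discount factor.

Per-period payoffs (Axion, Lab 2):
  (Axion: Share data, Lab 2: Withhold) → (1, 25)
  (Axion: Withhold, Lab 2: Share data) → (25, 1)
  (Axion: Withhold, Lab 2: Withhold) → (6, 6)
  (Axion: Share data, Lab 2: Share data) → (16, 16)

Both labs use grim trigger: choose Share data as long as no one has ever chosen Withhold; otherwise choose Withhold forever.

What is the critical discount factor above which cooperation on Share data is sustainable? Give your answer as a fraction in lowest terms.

9/19

One-period gain from deviating is 25 − 16 = 9. The loss is 16 − 6 = 10 in every subsequent period, with present value 10·δ/(1−δ).
Deviation is unprofitable when 10·δ/(1−δ) ≥ 9, i.e. δ/(1−δ) ≥ 9/10.
Equivalently δ ≥ 9/(9+10) = 9/19.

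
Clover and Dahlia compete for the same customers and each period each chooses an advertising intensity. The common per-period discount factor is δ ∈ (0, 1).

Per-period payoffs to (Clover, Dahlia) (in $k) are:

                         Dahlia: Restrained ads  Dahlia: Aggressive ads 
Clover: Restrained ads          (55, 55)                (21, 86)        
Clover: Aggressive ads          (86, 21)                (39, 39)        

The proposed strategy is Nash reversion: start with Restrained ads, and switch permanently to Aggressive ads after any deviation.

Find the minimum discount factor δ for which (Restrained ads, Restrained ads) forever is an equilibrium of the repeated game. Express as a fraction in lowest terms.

One-period gain from deviating is 86 − 55 = 31. The loss is 55 − 39 = 16 in every subsequent period, with present value 16·δ/(1−δ).
Deviation is unprofitable when 16·δ/(1−δ) ≥ 31, i.e. δ/(1−δ) ≥ 31/16.
Equivalently δ ≥ 31/(31+16) = 31/47.

31/47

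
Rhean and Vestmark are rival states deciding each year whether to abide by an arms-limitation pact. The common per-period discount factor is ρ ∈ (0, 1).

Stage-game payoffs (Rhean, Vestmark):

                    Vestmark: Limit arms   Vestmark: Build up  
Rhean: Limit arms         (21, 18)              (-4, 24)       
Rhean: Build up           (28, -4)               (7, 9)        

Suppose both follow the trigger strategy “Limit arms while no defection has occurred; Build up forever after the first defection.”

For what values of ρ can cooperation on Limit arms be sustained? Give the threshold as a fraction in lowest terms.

2/5

For Rhean: deviation gain 28−21 = 7, per-period punishment loss 21−7 = 14. IC gives ρ ≥ 7/21 = 1/3.
For Vestmark: gain 6, loss 9 per period, so ρ ≥ 6/15 = 2/5.
The tighter constraint is Vestmark's, so cooperation needs ρ ≥ 2/5.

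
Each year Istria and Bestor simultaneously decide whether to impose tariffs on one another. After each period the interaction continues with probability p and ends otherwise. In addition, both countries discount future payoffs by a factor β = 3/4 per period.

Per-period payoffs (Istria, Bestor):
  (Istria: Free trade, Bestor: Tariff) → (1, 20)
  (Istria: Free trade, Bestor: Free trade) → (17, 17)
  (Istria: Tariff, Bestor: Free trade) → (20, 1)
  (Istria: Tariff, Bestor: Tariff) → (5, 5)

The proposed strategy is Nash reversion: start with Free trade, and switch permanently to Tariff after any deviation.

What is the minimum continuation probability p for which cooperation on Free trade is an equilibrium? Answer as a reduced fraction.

Expected continuation weight on next period's payoff is β·p = 3/4·p, which plays the role of the discount factor.
Cooperation requires 3/4·p ≥ (20−17)/(20−5) = 1/5, hence p ≥ 4/15.

4/15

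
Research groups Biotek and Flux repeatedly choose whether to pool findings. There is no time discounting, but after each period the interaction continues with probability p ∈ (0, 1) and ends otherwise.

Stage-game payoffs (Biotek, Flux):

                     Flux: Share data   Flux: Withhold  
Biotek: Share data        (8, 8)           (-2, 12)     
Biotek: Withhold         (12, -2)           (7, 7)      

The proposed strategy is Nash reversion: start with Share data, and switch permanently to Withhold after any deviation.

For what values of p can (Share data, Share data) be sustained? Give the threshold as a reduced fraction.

4/5

With no time discounting, the continuation probability p plays the role of the discount factor.
Grim-trigger IC: 8/(1−p) ≥ 12 + 7p/(1−p) ⇒ p ≥ (12−8)/(12−7) = 4/5.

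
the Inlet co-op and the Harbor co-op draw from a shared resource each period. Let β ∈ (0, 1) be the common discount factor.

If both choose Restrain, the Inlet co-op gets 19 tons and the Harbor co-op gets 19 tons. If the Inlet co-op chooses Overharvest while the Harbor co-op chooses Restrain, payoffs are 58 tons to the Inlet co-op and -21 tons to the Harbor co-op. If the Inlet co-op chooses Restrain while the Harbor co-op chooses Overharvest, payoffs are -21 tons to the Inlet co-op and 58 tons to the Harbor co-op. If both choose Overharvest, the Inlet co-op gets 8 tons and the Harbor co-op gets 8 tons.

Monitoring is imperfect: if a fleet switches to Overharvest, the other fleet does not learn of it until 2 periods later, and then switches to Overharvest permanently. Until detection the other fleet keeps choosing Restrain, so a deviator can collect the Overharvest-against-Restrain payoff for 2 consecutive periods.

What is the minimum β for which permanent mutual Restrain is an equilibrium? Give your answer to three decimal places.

The best deviation is to choose Overharvest for all 2 undetected periods, earning 58 each, then 8 forever once detected.
Deviation value: 58(1−β^2)/(1−β) + 8β^2/(1−β); cooperation value: 19/(1−β).
IC: 19 ≥ 58(1−β^2) + 8β^2 = 58 − 50β^2.
So β^2 ≥ 39/50, giving β ≥ (39/50)^(1/2) ≈ 0.883.

0.883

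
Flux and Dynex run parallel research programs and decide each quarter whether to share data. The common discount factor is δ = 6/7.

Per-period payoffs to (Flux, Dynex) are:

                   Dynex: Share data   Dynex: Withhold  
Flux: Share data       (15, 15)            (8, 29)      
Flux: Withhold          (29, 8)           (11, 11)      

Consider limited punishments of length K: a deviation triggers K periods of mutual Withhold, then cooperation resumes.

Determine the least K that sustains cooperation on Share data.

IC: δ(1−δ^K)/(1−δ) ≥ (29−15)/(15−11) = 7/2.
With δ = 6/7: need 1 − δ^K ≥ 7/2·(1−6/7)/(6/7), i.e. δ^K ≤ 0.4167.
Since (6/7)^5 = 0.4627 and (6/7)^6 = 0.3966, the smallest such K is 6.

6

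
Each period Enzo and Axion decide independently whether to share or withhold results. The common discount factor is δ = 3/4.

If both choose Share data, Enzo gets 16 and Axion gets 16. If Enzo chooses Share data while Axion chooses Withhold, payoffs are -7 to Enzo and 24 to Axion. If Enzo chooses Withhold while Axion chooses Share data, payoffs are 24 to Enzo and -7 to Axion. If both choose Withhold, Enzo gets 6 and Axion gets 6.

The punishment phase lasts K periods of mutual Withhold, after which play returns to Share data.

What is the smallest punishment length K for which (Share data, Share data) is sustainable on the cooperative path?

2

No profitable deviation requires (16−6)(δ+…+δ^K) ≥ 24−16, i.e. δ+…+δ^K ≥ 4/5 ≈ 0.8000.
With δ = 3/4, the partial sums are K=1: 0.7500, K=2: 1.3125.
K = 2 is the first length at which the sum reaches 0.8000.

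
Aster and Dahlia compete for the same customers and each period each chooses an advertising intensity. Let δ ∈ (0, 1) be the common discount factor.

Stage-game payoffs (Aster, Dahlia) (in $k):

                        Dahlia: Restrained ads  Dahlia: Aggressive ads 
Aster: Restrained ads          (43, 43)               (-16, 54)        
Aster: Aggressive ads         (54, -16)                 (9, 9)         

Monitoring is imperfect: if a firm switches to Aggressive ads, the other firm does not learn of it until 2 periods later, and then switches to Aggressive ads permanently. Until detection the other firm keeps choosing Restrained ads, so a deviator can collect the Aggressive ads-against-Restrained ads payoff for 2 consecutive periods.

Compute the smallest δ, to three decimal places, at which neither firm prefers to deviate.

0.494

The best deviation is to choose Aggressive ads for all 2 undetected periods, earning 54 each, then 9 forever once detected.
Deviation value: 54(1−δ^2)/(1−δ) + 9δ^2/(1−δ); cooperation value: 43/(1−δ).
IC: 43 ≥ 54(1−δ^2) + 9δ^2 = 54 − 45δ^2.
So δ^2 ≥ 11/45, giving δ ≥ (11/45)^(1/2) ≈ 0.494.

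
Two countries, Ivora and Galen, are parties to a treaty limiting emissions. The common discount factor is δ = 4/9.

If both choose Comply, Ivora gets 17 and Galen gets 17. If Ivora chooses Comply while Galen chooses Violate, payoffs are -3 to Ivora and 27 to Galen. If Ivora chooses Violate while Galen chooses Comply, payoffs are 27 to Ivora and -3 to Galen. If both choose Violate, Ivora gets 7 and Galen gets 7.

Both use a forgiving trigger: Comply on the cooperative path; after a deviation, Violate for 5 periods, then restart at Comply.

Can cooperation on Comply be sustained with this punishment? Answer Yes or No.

A one-shot deviation gives 27 now, then 7 for 5 periods, then back to 17.
Gain from deviating: (27−17) today; loss: (17−7) in each of the next 5 periods.
No-deviation condition: (17−7)(δ+…+δ^5) ≥ 27−17, i.e. δ+…+δ^5 ≥ 1.
At δ = 4/9: δ+…+δ^5 = 0.7861 < 1.0000.
So cooperation is not sustainable.

No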